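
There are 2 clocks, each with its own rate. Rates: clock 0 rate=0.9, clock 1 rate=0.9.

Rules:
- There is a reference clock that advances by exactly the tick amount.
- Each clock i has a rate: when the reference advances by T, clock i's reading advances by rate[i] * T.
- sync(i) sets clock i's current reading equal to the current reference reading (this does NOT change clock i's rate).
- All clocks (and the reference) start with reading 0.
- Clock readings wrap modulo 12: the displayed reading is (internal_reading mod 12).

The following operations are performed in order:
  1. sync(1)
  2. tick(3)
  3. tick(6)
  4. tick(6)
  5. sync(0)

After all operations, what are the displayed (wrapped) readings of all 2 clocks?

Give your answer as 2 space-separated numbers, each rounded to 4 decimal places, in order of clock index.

After op 1 sync(1): ref=0.0000 raw=[0.0000 0.0000]
After op 2 tick(3): ref=3.0000 raw=[2.7000 2.7000]
After op 3 tick(6): ref=9.0000 raw=[8.1000 8.1000]
After op 4 tick(6): ref=15.0000 raw=[13.5000 13.5000]
After op 5 sync(0): ref=15.0000 raw=[15.0000 13.5000]
Wrap final raw readings (mod 12): 15.0000 mod 12 = 3.0000; 13.5000 mod 12 = 1.5000

Answer: 3.0000 1.5000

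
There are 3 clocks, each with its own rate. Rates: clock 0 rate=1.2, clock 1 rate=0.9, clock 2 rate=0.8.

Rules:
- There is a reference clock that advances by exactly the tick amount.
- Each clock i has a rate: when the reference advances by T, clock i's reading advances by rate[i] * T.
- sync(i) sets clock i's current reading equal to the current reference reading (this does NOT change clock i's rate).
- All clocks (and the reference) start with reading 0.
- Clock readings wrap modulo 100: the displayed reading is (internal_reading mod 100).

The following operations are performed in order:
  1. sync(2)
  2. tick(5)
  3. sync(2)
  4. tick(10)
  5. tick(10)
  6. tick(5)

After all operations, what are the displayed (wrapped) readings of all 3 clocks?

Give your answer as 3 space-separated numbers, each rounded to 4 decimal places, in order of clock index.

Answer: 36.0000 27.0000 25.0000

Derivation:
After op 1 sync(2): ref=0.0000 raw=[0.0000 0.0000 0.0000]
After op 2 tick(5): ref=5.0000 raw=[6.0000 4.5000 4.0000]
After op 3 sync(2): ref=5.0000 raw=[6.0000 4.5000 5.0000]
After op 4 tick(10): ref=15.0000 raw=[18.0000 13.5000 13.0000]
After op 5 tick(10): ref=25.0000 raw=[30.0000 22.5000 21.0000]
After op 6 tick(5): ref=30.0000 raw=[36.0000 27.0000 25.0000]
Wrap final raw readings (mod 100): 36.0000 mod 100 = 36.0000; 27.0000 mod 100 = 27.0000; 25.0000 mod 100 = 25.0000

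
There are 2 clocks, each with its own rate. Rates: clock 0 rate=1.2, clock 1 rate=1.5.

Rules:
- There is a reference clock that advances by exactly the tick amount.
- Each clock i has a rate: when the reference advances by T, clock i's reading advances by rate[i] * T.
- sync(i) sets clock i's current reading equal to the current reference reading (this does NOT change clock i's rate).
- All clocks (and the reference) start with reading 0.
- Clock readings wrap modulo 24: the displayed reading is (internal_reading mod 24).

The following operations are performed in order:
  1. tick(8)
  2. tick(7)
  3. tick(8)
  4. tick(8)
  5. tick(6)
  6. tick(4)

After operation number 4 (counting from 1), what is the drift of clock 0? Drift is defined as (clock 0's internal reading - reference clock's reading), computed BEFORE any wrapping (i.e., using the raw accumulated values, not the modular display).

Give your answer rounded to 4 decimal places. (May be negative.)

Answer: 6.2000

Derivation:
After op 1 tick(8): ref=8.0000 raw=[9.6000 12.0000]
After op 2 tick(7): ref=15.0000 raw=[18.0000 22.5000]
After op 3 tick(8): ref=23.0000 raw=[27.6000 34.5000]
After op 4 tick(8): ref=31.0000 raw=[37.2000 46.5000]
Drift of clock 0 after op 4: 37.2000 - 31.0000 = 6.2000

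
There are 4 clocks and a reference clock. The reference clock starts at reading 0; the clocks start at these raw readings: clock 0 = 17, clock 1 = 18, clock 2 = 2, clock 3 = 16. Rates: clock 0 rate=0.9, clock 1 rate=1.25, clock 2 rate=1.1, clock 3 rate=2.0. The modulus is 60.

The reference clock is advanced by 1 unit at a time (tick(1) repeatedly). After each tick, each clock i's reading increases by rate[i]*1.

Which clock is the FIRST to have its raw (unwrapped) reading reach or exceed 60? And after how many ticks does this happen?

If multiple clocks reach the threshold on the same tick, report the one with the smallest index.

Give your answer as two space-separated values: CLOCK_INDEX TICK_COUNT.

clock 0: start=17, rate=0.9, needs 60-17 = 43; ticks = ceil(43/0.9) = ceil(47.7778) = 48; reading at tick 48 = 17 + 0.9*48 = 60.2000
clock 1: start=18, rate=1.25, needs 60-18 = 42; ticks = ceil(42/1.25) = ceil(33.6000) = 34; reading at tick 34 = 18 + 1.25*34 = 60.5000
clock 2: start=2, rate=1.1, needs 60-2 = 58; ticks = ceil(58/1.1) = ceil(52.7273) = 53; reading at tick 53 = 2 + 1.1*53 = 60.3000
clock 3: start=16, rate=2.0, needs 60-16 = 44; ticks = ceil(44/2.0) = ceil(22.0000) = 22; reading at tick 22 = 16 + 2.0*22 = 60.0000
Minimum tick count = 22; winners = [3]; smallest index = 3

Answer: 3 22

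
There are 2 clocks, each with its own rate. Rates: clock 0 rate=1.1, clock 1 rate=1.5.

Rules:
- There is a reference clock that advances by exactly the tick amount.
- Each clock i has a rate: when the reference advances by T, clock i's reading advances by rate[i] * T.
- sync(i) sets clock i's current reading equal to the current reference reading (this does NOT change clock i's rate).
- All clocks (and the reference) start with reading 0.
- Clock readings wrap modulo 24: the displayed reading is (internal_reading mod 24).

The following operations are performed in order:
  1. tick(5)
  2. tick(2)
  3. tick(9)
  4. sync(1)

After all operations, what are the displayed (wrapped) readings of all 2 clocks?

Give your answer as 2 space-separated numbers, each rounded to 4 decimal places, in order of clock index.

Answer: 17.6000 16.0000

Derivation:
After op 1 tick(5): ref=5.0000 raw=[5.5000 7.5000]
After op 2 tick(2): ref=7.0000 raw=[7.7000 10.5000]
After op 3 tick(9): ref=16.0000 raw=[17.6000 24.0000]
After op 4 sync(1): ref=16.0000 raw=[17.6000 16.0000]
Wrap final raw readings (mod 24): 17.6000 mod 24 = 17.6000; 16.0000 mod 24 = 16.0000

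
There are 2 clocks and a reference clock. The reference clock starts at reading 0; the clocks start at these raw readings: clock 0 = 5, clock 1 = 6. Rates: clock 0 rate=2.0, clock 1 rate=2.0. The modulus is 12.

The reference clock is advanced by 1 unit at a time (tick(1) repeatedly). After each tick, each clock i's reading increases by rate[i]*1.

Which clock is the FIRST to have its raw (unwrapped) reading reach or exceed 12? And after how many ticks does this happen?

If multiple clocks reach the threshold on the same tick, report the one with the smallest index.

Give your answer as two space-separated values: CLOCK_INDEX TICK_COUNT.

clock 0: start=5, rate=2.0, needs 12-5 = 7; ticks = ceil(7/2.0) = ceil(3.5000) = 4; reading at tick 4 = 5 + 2.0*4 = 13.0000
clock 1: start=6, rate=2.0, needs 12-6 = 6; ticks = ceil(6/2.0) = ceil(3.0000) = 3; reading at tick 3 = 6 + 2.0*3 = 12.0000
Minimum tick count = 3; winners = [1]; smallest index = 1

Answer: 1 3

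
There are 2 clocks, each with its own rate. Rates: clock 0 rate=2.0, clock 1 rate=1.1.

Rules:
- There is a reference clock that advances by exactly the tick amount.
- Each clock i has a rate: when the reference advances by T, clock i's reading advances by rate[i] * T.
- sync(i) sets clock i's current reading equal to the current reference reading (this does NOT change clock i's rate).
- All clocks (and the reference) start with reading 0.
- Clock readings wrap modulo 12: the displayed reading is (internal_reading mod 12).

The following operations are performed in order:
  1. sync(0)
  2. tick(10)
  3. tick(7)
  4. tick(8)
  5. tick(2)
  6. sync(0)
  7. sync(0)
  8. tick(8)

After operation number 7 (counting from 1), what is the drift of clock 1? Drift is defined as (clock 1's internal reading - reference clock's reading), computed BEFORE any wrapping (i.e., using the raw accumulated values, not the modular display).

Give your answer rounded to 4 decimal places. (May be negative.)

Answer: 2.7000

Derivation:
After op 1 sync(0): ref=0.0000 raw=[0.0000 0.0000]
After op 2 tick(10): ref=10.0000 raw=[20.0000 11.0000]
After op 3 tick(7): ref=17.0000 raw=[34.0000 18.7000]
After op 4 tick(8): ref=25.0000 raw=[50.0000 27.5000]
After op 5 tick(2): ref=27.0000 raw=[54.0000 29.7000]
After op 6 sync(0): ref=27.0000 raw=[27.0000 29.7000]
After op 7 sync(0): ref=27.0000 raw=[27.0000 29.7000]
Drift of clock 1 after op 7: 29.7000 - 27.0000 = 2.7000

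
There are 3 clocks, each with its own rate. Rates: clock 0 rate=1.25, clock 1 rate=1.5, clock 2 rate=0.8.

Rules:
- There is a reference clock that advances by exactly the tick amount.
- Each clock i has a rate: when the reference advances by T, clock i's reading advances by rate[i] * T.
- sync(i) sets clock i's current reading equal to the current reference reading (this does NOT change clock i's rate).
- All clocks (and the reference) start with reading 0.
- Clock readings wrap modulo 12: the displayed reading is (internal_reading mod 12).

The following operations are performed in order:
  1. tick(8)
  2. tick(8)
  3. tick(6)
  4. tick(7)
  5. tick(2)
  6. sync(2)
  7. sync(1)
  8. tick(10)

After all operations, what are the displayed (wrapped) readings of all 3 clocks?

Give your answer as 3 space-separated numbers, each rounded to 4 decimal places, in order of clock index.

Answer: 3.2500 10.0000 3.0000

Derivation:
After op 1 tick(8): ref=8.0000 raw=[10.0000 12.0000 6.4000]
After op 2 tick(8): ref=16.0000 raw=[20.0000 24.0000 12.8000]
After op 3 tick(6): ref=22.0000 raw=[27.5000 33.0000 17.6000]
After op 4 tick(7): ref=29.0000 raw=[36.2500 43.5000 23.2000]
After op 5 tick(2): ref=31.0000 raw=[38.7500 46.5000 24.8000]
After op 6 sync(2): ref=31.0000 raw=[38.7500 46.5000 31.0000]
After op 7 sync(1): ref=31.0000 raw=[38.7500 31.0000 31.0000]
After op 8 tick(10): ref=41.0000 raw=[51.2500 46.0000 39.0000]
Wrap final raw readings (mod 12): 51.2500 mod 12 = 3.2500; 46.0000 mod 12 = 10.0000; 39.0000 mod 12 = 3.0000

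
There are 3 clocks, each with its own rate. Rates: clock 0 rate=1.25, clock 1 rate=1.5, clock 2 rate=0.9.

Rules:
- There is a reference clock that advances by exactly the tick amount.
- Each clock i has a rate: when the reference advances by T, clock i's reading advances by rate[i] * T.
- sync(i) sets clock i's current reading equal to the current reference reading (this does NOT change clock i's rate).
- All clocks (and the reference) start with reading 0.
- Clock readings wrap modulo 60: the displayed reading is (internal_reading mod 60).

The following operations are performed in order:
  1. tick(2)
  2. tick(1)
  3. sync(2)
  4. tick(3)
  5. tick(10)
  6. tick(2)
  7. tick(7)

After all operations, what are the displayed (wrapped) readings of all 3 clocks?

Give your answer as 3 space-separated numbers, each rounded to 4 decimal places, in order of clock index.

Answer: 31.2500 37.5000 22.8000

Derivation:
After op 1 tick(2): ref=2.0000 raw=[2.5000 3.0000 1.8000]
After op 2 tick(1): ref=3.0000 raw=[3.7500 4.5000 2.7000]
After op 3 sync(2): ref=3.0000 raw=[3.7500 4.5000 3.0000]
After op 4 tick(3): ref=6.0000 raw=[7.5000 9.0000 5.7000]
After op 5 tick(10): ref=16.0000 raw=[20.0000 24.0000 14.7000]
After op 6 tick(2): ref=18.0000 raw=[22.5000 27.0000 16.5000]
After op 7 tick(7): ref=25.0000 raw=[31.2500 37.5000 22.8000]
Wrap final raw readings (mod 60): 31.2500 mod 60 = 31.2500; 37.5000 mod 60 = 37.5000; 22.8000 mod 60 = 22.8000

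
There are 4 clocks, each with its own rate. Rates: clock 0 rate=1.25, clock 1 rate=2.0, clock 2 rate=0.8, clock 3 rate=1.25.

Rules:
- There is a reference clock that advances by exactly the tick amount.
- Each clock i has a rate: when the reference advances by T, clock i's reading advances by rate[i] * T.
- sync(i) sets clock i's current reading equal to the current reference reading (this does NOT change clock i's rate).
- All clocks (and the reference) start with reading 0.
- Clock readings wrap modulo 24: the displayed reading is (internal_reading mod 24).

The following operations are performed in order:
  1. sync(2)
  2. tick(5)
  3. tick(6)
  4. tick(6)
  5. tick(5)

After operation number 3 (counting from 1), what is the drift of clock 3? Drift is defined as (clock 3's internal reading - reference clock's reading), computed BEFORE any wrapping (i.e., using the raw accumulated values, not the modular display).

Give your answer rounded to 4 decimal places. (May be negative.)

After op 1 sync(2): ref=0.0000 raw=[0.0000 0.0000 0.0000 0.0000]
After op 2 tick(5): ref=5.0000 raw=[6.2500 10.0000 4.0000 6.2500]
After op 3 tick(6): ref=11.0000 raw=[13.7500 22.0000 8.8000 13.7500]
Drift of clock 3 after op 3: 13.7500 - 11.0000 = 2.7500

Answer: 2.7500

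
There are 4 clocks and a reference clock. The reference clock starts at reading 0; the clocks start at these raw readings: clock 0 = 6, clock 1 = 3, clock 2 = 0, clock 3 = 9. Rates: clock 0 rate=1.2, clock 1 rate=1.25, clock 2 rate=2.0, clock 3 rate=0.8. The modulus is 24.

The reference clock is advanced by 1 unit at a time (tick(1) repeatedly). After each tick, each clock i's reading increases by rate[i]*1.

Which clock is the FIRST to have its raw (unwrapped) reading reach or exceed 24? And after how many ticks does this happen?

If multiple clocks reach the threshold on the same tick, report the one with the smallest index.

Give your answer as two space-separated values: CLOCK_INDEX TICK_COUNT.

clock 0: start=6, rate=1.2, needs 24-6 = 18; ticks = ceil(18/1.2) = ceil(15.0000) = 15; reading at tick 15 = 6 + 1.2*15 = 24.0000
clock 1: start=3, rate=1.25, needs 24-3 = 21; ticks = ceil(21/1.25) = ceil(16.8000) = 17; reading at tick 17 = 3 + 1.25*17 = 24.2500
clock 2: start=0, rate=2.0, needs 24-0 = 24; ticks = ceil(24/2.0) = ceil(12.0000) = 12; reading at tick 12 = 0 + 2.0*12 = 24.0000
clock 3: start=9, rate=0.8, needs 24-9 = 15; ticks = ceil(15/0.8) = ceil(18.7500) = 19; reading at tick 19 = 9 + 0.8*19 = 24.2000
Minimum tick count = 12; winners = [2]; smallest index = 2

Answer: 2 12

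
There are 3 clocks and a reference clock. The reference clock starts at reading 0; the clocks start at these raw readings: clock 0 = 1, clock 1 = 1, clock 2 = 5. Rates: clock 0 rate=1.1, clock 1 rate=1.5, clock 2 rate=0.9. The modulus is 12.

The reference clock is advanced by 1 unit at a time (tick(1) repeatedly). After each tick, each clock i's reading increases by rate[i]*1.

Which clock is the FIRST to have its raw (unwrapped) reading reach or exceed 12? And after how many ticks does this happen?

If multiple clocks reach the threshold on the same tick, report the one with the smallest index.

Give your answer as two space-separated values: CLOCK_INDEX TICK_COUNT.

clock 0: start=1, rate=1.1, needs 12-1 = 11; ticks = ceil(11/1.1) = ceil(10.0000) = 10; reading at tick 10 = 1 + 1.1*10 = 12.0000
clock 1: start=1, rate=1.5, needs 12-1 = 11; ticks = ceil(11/1.5) = ceil(7.3333) = 8; reading at tick 8 = 1 + 1.5*8 = 13.0000
clock 2: start=5, rate=0.9, needs 12-5 = 7; ticks = ceil(7/0.9) = ceil(7.7778) = 8; reading at tick 8 = 5 + 0.9*8 = 12.2000
Minimum tick count = 8; winners = [1, 2]; smallest index = 1

Answer: 1 8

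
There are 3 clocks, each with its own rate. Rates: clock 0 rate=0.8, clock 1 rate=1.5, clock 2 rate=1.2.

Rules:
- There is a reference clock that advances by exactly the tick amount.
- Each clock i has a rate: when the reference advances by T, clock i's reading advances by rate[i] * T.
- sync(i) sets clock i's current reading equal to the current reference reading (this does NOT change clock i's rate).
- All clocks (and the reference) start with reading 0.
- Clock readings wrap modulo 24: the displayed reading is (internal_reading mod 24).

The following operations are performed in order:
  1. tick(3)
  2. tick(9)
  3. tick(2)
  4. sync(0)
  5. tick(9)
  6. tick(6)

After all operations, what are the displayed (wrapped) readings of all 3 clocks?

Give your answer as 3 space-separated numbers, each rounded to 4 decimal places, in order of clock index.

After op 1 tick(3): ref=3.0000 raw=[2.4000 4.5000 3.6000]
After op 2 tick(9): ref=12.0000 raw=[9.6000 18.0000 14.4000]
After op 3 tick(2): ref=14.0000 raw=[11.2000 21.0000 16.8000]
After op 4 sync(0): ref=14.0000 raw=[14.0000 21.0000 16.8000]
After op 5 tick(9): ref=23.0000 raw=[21.2000 34.5000 27.6000]
After op 6 tick(6): ref=29.0000 raw=[26.0000 43.5000 34.8000]
Wrap final raw readings (mod 24): 26.0000 mod 24 = 2.0000; 43.5000 mod 24 = 19.5000; 34.8000 mod 24 = 10.8000

Answer: 2.0000 19.5000 10.8000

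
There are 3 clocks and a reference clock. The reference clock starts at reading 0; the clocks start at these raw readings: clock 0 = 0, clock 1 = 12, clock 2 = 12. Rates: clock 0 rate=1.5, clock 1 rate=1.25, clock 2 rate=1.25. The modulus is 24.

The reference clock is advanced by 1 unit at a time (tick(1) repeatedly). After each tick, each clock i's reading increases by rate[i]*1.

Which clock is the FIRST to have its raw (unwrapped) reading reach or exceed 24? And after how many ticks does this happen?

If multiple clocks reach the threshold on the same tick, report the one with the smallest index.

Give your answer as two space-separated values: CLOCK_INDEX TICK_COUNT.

Answer: 1 10

Derivation:
clock 0: start=0, rate=1.5, needs 24-0 = 24; ticks = ceil(24/1.5) = ceil(16.0000) = 16; reading at tick 16 = 0 + 1.5*16 = 24.0000
clock 1: start=12, rate=1.25, needs 24-12 = 12; ticks = ceil(12/1.25) = ceil(9.6000) = 10; reading at tick 10 = 12 + 1.25*10 = 24.5000
clock 2: start=12, rate=1.25, needs 24-12 = 12; ticks = ceil(12/1.25) = ceil(9.6000) = 10; reading at tick 10 = 12 + 1.25*10 = 24.5000
Minimum tick count = 10; winners = [1, 2]; smallest index = 1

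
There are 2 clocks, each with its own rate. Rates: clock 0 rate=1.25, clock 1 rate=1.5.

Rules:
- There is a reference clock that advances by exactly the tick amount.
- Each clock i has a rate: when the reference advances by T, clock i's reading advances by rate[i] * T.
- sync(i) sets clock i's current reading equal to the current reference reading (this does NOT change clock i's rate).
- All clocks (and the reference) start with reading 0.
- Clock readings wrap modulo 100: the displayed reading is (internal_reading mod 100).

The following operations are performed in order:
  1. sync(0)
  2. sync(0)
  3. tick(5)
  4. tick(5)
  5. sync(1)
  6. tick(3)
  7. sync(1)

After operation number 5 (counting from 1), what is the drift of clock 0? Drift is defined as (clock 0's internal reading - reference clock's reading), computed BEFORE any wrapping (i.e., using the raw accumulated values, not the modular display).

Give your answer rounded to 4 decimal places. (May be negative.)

After op 1 sync(0): ref=0.0000 raw=[0.0000 0.0000]
After op 2 sync(0): ref=0.0000 raw=[0.0000 0.0000]
After op 3 tick(5): ref=5.0000 raw=[6.2500 7.5000]
After op 4 tick(5): ref=10.0000 raw=[12.5000 15.0000]
After op 5 sync(1): ref=10.0000 raw=[12.5000 10.0000]
Drift of clock 0 after op 5: 12.5000 - 10.0000 = 2.5000

Answer: 2.5000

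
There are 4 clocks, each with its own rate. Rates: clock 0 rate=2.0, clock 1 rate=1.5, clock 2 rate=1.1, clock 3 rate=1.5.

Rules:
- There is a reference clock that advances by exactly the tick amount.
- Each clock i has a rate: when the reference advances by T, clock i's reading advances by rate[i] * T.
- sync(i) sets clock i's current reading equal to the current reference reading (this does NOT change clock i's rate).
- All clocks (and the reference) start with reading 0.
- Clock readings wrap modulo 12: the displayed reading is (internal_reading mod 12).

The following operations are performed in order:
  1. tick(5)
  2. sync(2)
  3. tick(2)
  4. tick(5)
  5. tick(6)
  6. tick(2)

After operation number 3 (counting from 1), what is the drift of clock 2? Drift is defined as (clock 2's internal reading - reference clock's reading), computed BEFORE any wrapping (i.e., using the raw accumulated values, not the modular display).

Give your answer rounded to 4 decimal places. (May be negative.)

Answer: 0.2000

Derivation:
After op 1 tick(5): ref=5.0000 raw=[10.0000 7.5000 5.5000 7.5000]
After op 2 sync(2): ref=5.0000 raw=[10.0000 7.5000 5.0000 7.5000]
After op 3 tick(2): ref=7.0000 raw=[14.0000 10.5000 7.2000 10.5000]
Drift of clock 2 after op 3: 7.2000 - 7.0000 = 0.2000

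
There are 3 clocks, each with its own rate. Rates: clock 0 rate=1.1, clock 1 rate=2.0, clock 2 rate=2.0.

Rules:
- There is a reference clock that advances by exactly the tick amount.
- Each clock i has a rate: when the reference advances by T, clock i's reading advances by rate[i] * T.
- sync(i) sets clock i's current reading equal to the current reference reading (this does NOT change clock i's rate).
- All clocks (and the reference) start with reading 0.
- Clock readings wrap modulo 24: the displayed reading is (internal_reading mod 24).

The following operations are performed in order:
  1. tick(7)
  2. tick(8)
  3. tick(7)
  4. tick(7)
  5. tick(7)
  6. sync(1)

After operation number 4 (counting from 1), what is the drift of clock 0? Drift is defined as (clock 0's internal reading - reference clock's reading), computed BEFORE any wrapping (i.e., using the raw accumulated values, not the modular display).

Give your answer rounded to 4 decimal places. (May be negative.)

Answer: 2.9000

Derivation:
After op 1 tick(7): ref=7.0000 raw=[7.7000 14.0000 14.0000]
After op 2 tick(8): ref=15.0000 raw=[16.5000 30.0000 30.0000]
After op 3 tick(7): ref=22.0000 raw=[24.2000 44.0000 44.0000]
After op 4 tick(7): ref=29.0000 raw=[31.9000 58.0000 58.0000]
Drift of clock 0 after op 4: 31.9000 - 29.0000 = 2.9000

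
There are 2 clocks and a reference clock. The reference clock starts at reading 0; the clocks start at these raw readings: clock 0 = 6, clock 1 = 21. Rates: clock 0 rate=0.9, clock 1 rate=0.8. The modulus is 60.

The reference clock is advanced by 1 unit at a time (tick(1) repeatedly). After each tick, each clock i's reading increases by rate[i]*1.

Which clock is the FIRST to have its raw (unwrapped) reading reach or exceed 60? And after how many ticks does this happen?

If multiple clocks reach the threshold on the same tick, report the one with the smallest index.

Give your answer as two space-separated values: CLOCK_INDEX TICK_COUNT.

clock 0: start=6, rate=0.9, needs 60-6 = 54; ticks = ceil(54/0.9) = ceil(60.0000) = 60; reading at tick 60 = 6 + 0.9*60 = 60.0000
clock 1: start=21, rate=0.8, needs 60-21 = 39; ticks = ceil(39/0.8) = ceil(48.7500) = 49; reading at tick 49 = 21 + 0.8*49 = 60.2000
Minimum tick count = 49; winners = [1]; smallest index = 1

Answer: 1 49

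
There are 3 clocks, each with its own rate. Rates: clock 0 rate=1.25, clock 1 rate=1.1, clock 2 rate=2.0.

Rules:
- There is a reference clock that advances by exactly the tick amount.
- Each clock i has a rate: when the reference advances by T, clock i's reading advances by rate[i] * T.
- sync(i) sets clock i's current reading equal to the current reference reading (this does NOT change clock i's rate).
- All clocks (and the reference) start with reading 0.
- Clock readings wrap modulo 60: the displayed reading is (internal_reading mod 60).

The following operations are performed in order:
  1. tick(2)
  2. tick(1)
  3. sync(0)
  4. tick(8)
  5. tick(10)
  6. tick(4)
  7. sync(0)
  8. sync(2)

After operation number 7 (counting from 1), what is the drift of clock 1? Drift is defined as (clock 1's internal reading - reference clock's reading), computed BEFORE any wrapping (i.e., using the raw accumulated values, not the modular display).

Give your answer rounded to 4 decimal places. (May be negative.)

Answer: 2.5000

Derivation:
After op 1 tick(2): ref=2.0000 raw=[2.5000 2.2000 4.0000]
After op 2 tick(1): ref=3.0000 raw=[3.7500 3.3000 6.0000]
After op 3 sync(0): ref=3.0000 raw=[3.0000 3.3000 6.0000]
After op 4 tick(8): ref=11.0000 raw=[13.0000 12.1000 22.0000]
After op 5 tick(10): ref=21.0000 raw=[25.5000 23.1000 42.0000]
After op 6 tick(4): ref=25.0000 raw=[30.5000 27.5000 50.0000]
After op 7 sync(0): ref=25.0000 raw=[25.0000 27.5000 50.0000]
Drift of clock 1 after op 7: 27.5000 - 25.0000 = 2.5000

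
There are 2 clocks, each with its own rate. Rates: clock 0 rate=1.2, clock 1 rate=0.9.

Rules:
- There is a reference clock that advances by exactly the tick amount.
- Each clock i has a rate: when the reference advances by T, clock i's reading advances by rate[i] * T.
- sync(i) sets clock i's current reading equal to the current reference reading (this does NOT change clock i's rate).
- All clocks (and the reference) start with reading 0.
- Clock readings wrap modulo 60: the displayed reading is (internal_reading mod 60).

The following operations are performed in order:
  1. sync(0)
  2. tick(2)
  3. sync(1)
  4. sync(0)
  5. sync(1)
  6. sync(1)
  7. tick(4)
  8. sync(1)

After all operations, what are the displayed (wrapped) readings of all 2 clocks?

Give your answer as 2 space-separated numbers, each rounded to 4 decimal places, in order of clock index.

Answer: 6.8000 6.0000

Derivation:
After op 1 sync(0): ref=0.0000 raw=[0.0000 0.0000]
After op 2 tick(2): ref=2.0000 raw=[2.4000 1.8000]
After op 3 sync(1): ref=2.0000 raw=[2.4000 2.0000]
After op 4 sync(0): ref=2.0000 raw=[2.0000 2.0000]
After op 5 sync(1): ref=2.0000 raw=[2.0000 2.0000]
After op 6 sync(1): ref=2.0000 raw=[2.0000 2.0000]
After op 7 tick(4): ref=6.0000 raw=[6.8000 5.6000]
After op 8 sync(1): ref=6.0000 raw=[6.8000 6.0000]
Wrap final raw readings (mod 60): 6.8000 mod 60 = 6.8000; 6.0000 mod 60 = 6.0000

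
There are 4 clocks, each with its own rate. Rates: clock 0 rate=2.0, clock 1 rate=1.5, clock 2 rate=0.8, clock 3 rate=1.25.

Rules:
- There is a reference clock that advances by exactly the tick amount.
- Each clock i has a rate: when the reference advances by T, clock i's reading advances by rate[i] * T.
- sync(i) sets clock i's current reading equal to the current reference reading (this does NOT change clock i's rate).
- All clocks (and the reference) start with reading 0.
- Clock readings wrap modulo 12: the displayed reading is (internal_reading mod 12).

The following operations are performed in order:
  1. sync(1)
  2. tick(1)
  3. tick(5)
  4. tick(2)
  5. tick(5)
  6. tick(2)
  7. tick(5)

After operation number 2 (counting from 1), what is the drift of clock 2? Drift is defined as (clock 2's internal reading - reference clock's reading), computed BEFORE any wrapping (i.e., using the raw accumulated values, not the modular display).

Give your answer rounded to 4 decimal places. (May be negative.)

After op 1 sync(1): ref=0.0000 raw=[0.0000 0.0000 0.0000 0.0000]
After op 2 tick(1): ref=1.0000 raw=[2.0000 1.5000 0.8000 1.2500]
Drift of clock 2 after op 2: 0.8000 - 1.0000 = -0.2000

Answer: -0.2000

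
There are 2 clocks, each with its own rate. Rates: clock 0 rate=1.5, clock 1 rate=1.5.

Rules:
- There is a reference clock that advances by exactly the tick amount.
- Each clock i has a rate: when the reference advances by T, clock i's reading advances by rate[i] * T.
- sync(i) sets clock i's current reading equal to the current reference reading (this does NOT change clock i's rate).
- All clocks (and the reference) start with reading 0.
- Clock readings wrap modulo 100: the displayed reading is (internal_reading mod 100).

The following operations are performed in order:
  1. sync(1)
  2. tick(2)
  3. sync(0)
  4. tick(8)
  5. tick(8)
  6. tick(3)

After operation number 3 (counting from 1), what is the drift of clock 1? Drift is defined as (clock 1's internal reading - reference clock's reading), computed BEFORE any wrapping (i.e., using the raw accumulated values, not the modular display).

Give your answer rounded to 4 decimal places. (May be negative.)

After op 1 sync(1): ref=0.0000 raw=[0.0000 0.0000]
After op 2 tick(2): ref=2.0000 raw=[3.0000 3.0000]
After op 3 sync(0): ref=2.0000 raw=[2.0000 3.0000]
Drift of clock 1 after op 3: 3.0000 - 2.0000 = 1.0000

Answer: 1.0000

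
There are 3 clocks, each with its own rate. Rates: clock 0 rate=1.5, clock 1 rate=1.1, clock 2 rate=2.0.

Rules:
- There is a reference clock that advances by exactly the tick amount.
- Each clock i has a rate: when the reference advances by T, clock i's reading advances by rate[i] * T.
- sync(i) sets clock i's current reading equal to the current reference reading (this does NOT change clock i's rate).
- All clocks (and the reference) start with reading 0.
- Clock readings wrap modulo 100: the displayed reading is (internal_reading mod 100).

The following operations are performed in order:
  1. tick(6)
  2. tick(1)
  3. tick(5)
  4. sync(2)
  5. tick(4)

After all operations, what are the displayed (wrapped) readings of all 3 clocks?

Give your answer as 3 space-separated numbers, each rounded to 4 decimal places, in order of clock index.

After op 1 tick(6): ref=6.0000 raw=[9.0000 6.6000 12.0000]
After op 2 tick(1): ref=7.0000 raw=[10.5000 7.7000 14.0000]
After op 3 tick(5): ref=12.0000 raw=[18.0000 13.2000 24.0000]
After op 4 sync(2): ref=12.0000 raw=[18.0000 13.2000 12.0000]
After op 5 tick(4): ref=16.0000 raw=[24.0000 17.6000 20.0000]
Wrap final raw readings (mod 100): 24.0000 mod 100 = 24.0000; 17.6000 mod 100 = 17.6000; 20.0000 mod 100 = 20.0000

Answer: 24.0000 17.6000 20.0000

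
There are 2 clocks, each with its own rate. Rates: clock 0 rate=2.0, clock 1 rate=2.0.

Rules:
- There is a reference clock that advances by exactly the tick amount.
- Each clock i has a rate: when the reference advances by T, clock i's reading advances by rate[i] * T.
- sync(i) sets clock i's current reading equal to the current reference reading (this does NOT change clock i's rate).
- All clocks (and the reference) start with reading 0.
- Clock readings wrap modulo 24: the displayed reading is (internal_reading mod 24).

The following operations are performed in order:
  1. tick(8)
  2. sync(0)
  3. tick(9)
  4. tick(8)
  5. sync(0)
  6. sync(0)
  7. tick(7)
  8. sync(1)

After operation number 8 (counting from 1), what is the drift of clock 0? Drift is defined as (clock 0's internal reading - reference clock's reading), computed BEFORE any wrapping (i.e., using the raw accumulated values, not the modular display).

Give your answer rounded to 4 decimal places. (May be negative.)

After op 1 tick(8): ref=8.0000 raw=[16.0000 16.0000]
After op 2 sync(0): ref=8.0000 raw=[8.0000 16.0000]
After op 3 tick(9): ref=17.0000 raw=[26.0000 34.0000]
After op 4 tick(8): ref=25.0000 raw=[42.0000 50.0000]
After op 5 sync(0): ref=25.0000 raw=[25.0000 50.0000]
After op 6 sync(0): ref=25.0000 raw=[25.0000 50.0000]
After op 7 tick(7): ref=32.0000 raw=[39.0000 64.0000]
After op 8 sync(1): ref=32.0000 raw=[39.0000 32.0000]
Drift of clock 0 after op 8: 39.0000 - 32.0000 = 7.0000

Answer: 7.0000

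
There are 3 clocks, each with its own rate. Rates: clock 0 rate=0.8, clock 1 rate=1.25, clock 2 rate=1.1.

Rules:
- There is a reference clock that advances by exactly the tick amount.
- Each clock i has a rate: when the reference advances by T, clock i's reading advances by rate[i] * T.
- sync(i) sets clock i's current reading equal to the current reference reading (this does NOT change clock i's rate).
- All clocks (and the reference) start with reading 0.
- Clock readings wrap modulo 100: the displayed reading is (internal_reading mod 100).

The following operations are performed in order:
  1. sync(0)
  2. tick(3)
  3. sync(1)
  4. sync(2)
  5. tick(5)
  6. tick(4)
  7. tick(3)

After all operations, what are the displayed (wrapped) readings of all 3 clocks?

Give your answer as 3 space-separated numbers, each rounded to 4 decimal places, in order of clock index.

Answer: 12.0000 18.0000 16.2000

Derivation:
After op 1 sync(0): ref=0.0000 raw=[0.0000 0.0000 0.0000]
After op 2 tick(3): ref=3.0000 raw=[2.4000 3.7500 3.3000]
After op 3 sync(1): ref=3.0000 raw=[2.4000 3.0000 3.3000]
After op 4 sync(2): ref=3.0000 raw=[2.4000 3.0000 3.0000]
After op 5 tick(5): ref=8.0000 raw=[6.4000 9.2500 8.5000]
After op 6 tick(4): ref=12.0000 raw=[9.6000 14.2500 12.9000]
After op 7 tick(3): ref=15.0000 raw=[12.0000 18.0000 16.2000]
Wrap final raw readings (mod 100): 12.0000 mod 100 = 12.0000; 18.0000 mod 100 = 18.0000; 16.2000 mod 100 = 16.2000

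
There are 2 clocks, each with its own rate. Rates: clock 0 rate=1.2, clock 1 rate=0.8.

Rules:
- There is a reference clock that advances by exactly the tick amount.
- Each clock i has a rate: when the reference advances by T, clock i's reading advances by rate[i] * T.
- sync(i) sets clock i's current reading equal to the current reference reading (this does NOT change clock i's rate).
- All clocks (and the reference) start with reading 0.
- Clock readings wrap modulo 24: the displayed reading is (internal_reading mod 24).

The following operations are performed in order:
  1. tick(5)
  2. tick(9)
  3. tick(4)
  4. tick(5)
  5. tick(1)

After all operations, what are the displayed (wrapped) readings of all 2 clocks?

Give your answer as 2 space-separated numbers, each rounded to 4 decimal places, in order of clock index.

After op 1 tick(5): ref=5.0000 raw=[6.0000 4.0000]
After op 2 tick(9): ref=14.0000 raw=[16.8000 11.2000]
After op 3 tick(4): ref=18.0000 raw=[21.6000 14.4000]
After op 4 tick(5): ref=23.0000 raw=[27.6000 18.4000]
After op 5 tick(1): ref=24.0000 raw=[28.8000 19.2000]
Wrap final raw readings (mod 24): 28.8000 mod 24 = 4.8000; 19.2000 mod 24 = 19.2000

Answer: 4.8000 19.2000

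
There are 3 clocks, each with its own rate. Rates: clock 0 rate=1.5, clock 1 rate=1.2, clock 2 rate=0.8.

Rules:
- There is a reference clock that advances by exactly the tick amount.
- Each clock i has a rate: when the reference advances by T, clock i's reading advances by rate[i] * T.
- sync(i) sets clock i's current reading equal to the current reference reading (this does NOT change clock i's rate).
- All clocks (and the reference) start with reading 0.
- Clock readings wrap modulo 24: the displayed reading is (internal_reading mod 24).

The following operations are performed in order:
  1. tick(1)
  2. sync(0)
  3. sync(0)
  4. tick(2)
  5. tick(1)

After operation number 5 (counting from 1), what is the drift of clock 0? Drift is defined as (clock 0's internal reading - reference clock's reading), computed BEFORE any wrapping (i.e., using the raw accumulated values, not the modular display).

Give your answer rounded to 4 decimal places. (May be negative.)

Answer: 1.5000

Derivation:
After op 1 tick(1): ref=1.0000 raw=[1.5000 1.2000 0.8000]
After op 2 sync(0): ref=1.0000 raw=[1.0000 1.2000 0.8000]
After op 3 sync(0): ref=1.0000 raw=[1.0000 1.2000 0.8000]
After op 4 tick(2): ref=3.0000 raw=[4.0000 3.6000 2.4000]
After op 5 tick(1): ref=4.0000 raw=[5.5000 4.8000 3.2000]
Drift of clock 0 after op 5: 5.5000 - 4.0000 = 1.5000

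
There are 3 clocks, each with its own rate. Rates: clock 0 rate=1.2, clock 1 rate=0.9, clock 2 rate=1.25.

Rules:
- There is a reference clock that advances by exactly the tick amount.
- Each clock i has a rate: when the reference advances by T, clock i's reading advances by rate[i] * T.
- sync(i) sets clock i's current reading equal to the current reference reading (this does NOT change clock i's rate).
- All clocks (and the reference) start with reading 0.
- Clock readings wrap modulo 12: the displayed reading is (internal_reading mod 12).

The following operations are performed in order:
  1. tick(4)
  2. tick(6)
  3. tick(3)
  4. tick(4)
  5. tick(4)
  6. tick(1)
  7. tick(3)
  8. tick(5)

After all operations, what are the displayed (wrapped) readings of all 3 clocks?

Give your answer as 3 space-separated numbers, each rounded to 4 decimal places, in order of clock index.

Answer: 0.0000 3.0000 1.5000

Derivation:
After op 1 tick(4): ref=4.0000 raw=[4.8000 3.6000 5.0000]
After op 2 tick(6): ref=10.0000 raw=[12.0000 9.0000 12.5000]
After op 3 tick(3): ref=13.0000 raw=[15.6000 11.7000 16.2500]
After op 4 tick(4): ref=17.0000 raw=[20.4000 15.3000 21.2500]
After op 5 tick(4): ref=21.0000 raw=[25.2000 18.9000 26.2500]
After op 6 tick(1): ref=22.0000 raw=[26.4000 19.8000 27.5000]
After op 7 tick(3): ref=25.0000 raw=[30.0000 22.5000 31.2500]
After op 8 tick(5): ref=30.0000 raw=[36.0000 27.0000 37.5000]
Wrap final raw readings (mod 12): 36.0000 mod 12 = 0.0000; 27.0000 mod 12 = 3.0000; 37.5000 mod 12 = 1.5000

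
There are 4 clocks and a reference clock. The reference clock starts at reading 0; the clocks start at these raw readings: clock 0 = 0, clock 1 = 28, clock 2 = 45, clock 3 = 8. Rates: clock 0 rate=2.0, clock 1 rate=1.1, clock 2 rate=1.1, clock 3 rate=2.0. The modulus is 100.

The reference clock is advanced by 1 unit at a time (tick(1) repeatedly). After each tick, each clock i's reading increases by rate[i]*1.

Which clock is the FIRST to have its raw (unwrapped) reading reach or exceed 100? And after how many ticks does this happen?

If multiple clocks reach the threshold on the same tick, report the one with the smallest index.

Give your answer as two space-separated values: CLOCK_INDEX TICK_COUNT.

Answer: 3 46

Derivation:
clock 0: start=0, rate=2.0, needs 100-0 = 100; ticks = ceil(100/2.0) = ceil(50.0000) = 50; reading at tick 50 = 0 + 2.0*50 = 100.0000
clock 1: start=28, rate=1.1, needs 100-28 = 72; ticks = ceil(72/1.1) = ceil(65.4545) = 66; reading at tick 66 = 28 + 1.1*66 = 100.6000
clock 2: start=45, rate=1.1, needs 100-45 = 55; ticks = ceil(55/1.1) = ceil(50.0000) = 50; reading at tick 50 = 45 + 1.1*50 = 100.0000
clock 3: start=8, rate=2.0, needs 100-8 = 92; ticks = ceil(92/2.0) = ceil(46.0000) = 46; reading at tick 46 = 8 + 2.0*46 = 100.0000
Minimum tick count = 46; winners = [3]; smallest index = 3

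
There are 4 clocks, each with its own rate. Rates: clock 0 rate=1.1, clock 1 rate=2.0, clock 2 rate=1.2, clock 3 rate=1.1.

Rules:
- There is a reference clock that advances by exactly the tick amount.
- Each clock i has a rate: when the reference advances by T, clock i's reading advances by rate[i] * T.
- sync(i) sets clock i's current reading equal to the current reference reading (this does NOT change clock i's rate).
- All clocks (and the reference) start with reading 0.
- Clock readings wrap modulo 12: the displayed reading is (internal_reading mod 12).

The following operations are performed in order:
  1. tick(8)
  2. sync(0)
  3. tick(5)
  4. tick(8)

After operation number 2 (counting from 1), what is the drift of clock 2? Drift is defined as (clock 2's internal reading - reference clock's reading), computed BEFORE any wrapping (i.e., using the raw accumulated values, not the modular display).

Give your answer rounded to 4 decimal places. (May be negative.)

Answer: 1.6000

Derivation:
After op 1 tick(8): ref=8.0000 raw=[8.8000 16.0000 9.6000 8.8000]
After op 2 sync(0): ref=8.0000 raw=[8.0000 16.0000 9.6000 8.8000]
Drift of clock 2 after op 2: 9.6000 - 8.0000 = 1.6000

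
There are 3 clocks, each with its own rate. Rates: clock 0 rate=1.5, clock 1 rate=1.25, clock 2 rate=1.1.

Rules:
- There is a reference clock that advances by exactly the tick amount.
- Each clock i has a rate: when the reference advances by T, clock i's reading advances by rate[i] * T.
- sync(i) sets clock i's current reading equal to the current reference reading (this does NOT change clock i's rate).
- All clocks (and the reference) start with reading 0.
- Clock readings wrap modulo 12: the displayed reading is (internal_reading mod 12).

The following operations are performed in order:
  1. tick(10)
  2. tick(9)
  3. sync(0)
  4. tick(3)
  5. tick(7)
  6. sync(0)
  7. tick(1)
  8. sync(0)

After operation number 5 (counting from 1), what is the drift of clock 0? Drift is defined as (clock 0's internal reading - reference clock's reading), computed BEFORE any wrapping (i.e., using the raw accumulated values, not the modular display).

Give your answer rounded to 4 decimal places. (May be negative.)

Answer: 5.0000

Derivation:
After op 1 tick(10): ref=10.0000 raw=[15.0000 12.5000 11.0000]
After op 2 tick(9): ref=19.0000 raw=[28.5000 23.7500 20.9000]
After op 3 sync(0): ref=19.0000 raw=[19.0000 23.7500 20.9000]
After op 4 tick(3): ref=22.0000 raw=[23.5000 27.5000 24.2000]
After op 5 tick(7): ref=29.0000 raw=[34.0000 36.2500 31.9000]
Drift of clock 0 after op 5: 34.0000 - 29.0000 = 5.0000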